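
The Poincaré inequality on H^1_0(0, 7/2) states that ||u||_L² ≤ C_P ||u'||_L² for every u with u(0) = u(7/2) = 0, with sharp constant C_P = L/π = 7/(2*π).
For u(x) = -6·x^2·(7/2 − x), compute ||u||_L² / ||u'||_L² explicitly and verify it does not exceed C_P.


||u||_L² / ||u'||_L² = sqrt(14)/4 < C_P = 7/(2*π).

u(x) = -6·x^2·(7/2 − x), so u'(x) = 6*x*(3*x - 7).
u(x) = -6·x^2·(7/2 − x) vanishes at x = 0 and x = 7/2, so u ∈ H^1_0(0, 7/2). Differentiate via the product rule and integrate the resulting polynomials term by term.
  ∫_0^7/2 u² dx = ∫_0^7/2 (36*x^6 - 252*x^5 + 441*x^4) dx. Term by term:
    ∫_0^7/2 36*x^6 dx = 1058841/32;  ∫_0^7/2 -252*x^5 dx = -2470629/32;  ∫_0^7/2 441*x^4 dx = 7411887/160.
  Sum: 1058841/32 − 2470629/32 + 7411887/160 = 352947/160.
  ∫_0^7/2 (u')² dx = ∫_0^7/2 (324*x^4 - 1512*x^3 + 1764*x^2) dx. Term by term:
    ∫_0^7/2 324*x^4 dx = 1361367/40;  ∫_0^7/2 -1512*x^3 dx = -453789/8;  ∫_0^7/2 1764*x^2 dx = 50421/2.
  Sum: 1361367/40 − 453789/8 + 50421/2 = 50421/20.
∫_0^7/2 u² dx = 352947/160, so ||u||_L² = 343*sqrt(30)/40.
∫_0^7/2 (u')² dx = 50421/20, so ||u'||_L² = 49*sqrt(105)/10.
Ratio ||u||_L² / ||u'||_L² = sqrt(14)/4.
Sharp Poincaré constant on H^1_0(0, 7/2) is C_P = L/π = 7/(2*π), achieved by sin(2*π/7·x).
A polynomial bump cannot attain the sharp Poincaré constant (only the first sine eigenfunction does), so the ratio is strictly less than C_P, consistent with ||u||_L² ≤ C_P ||u'||_L².


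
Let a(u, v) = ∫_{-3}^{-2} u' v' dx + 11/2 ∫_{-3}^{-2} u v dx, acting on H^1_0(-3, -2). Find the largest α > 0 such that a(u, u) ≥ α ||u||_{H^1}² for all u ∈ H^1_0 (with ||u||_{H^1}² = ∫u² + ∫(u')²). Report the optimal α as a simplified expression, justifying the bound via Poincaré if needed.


α = 1

Coercivity of a(·,·) on H^1_0(-3, -2) means a(u, u) ≥ α ||u||_{H^1}² for every u ∈ H^1_0.
The interval has length L = 1, and Poincaré/coercivity depend only on L. Here a(u, u) = ∫(u')² + (11/2)·∫u².
Here c = 11/2 ≥ 1, so a(u,u) = ∫(u')² + c∫u² ≥ ∫(u')² + ∫u² = ||u||_{H^1}², i.e. α = 1 works. No larger α is possible: a(u,u) ≥ α||u||_{H^1}² means (1−α)∫(u')² ≥ (α−c)∫u², and for the modes u_n = sin(nπ(x−x₀)/L) (x₀ the left endpoint) one has ∫u_n²/∫(u_n')² = (L/(nπ))² → 0, so a(u_n,u_n)/||u_n||_{H^1}² → 1. Hence the optimal constant is α = 1.
Therefore α = 1.


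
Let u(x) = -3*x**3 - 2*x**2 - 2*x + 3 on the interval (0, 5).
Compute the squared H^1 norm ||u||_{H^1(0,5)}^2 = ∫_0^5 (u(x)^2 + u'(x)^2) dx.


||u||_{H^1}^2 = 8566205/42

The H^1 norm (squared) on an interval (0, L) is
  ||u||_{H^1}^2 = ∫_0^L u(x)^2 dx + ∫_0^L u'(x)^2 dx.
Compute u'(x) = -9*x**2 - 4*x - 2.
Then u(x)^2 = 9*x**6 + 12*x**5 + 16*x**4 - 10*x**3 - 8*x**2 - 12*x + 9 and u'(x)^2 = 81*x**4 + 72*x**3 + 52*x**2 + 16*x + 4.
Integrate each monomial from 0 to 5 using ∫_0^5 c·x^n dx = c·5^(n+1)/(n+1):
  ∫_0^5 u(x)^2 dx = ∫_0^5 (9*x^6 + 12*x^5 + 16*x^4 - 10*x^3 - 8*x^2 - 12*x + 9) dx. Term by term:
    ∫_0^5 9*x^6 dx = 703125/7;  ∫_0^5 12*x^5 dx = 31250;  ∫_0^5 16*x^4 dx = 10000;
    ∫_0^5 -10*x^3 dx = -3125/2;  ∫_0^5 -8*x^2 dx = -1000/3;  ∫_0^5 -12*x dx = -150;
    ∫_0^5 9 dx = 45.
  Sum: 703125/7 + 31250 + 10000 − 3125/2 − 1000/3 − 150 + 45 = 5867215/42.
  ∫_0^5 u'(x)^2 dx = ∫_0^5 (81*x^4 + 72*x^3 + 52*x^2 + 16*x + 4) dx. Term by term:
    ∫_0^5 81*x^4 dx = 50625;  ∫_0^5 72*x^3 dx = 11250;  ∫_0^5 52*x^2 dx = 6500/3;
    ∫_0^5 16*x dx = 200;  ∫_0^5 4 dx = 20.
  Sum: 50625 + 11250 + 6500/3 + 200 + 20 = 192785/3.
Adding: ||u||_{H^1}^2 = 5867215/42 + 192785/3 = 8566205/42.


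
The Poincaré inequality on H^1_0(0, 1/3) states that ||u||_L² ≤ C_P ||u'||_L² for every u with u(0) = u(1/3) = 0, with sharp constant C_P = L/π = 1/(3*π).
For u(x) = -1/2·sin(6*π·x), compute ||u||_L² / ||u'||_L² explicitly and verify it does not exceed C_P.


||u||_L² / ||u'||_L² = 1/(6*π) < C_P = 1/(3*π).

u(x) = -1/2·sin(6*π·x), so u'(x) = -3*π*cos(6*π*x).
Writing u(x) = A·sin(kπx/L) with A = -1/2 and k = 2, use ∫_0^L sin²(kπx/L) dx = L/2 and ∫_0^L cos²(kπx/L) dx = L/2.
u² = 1/4·sin²(6*π·x) and (u')² = 9*π^2·cos²(6*π·x), and each of sin², cos² integrates to L/2 = 1/6 over (0, 1/3).
∫_0^1/3 u² dx = 1/24, so ||u||_L² = sqrt(6)/12.
∫_0^1/3 (u')² dx = 3*π^2/2, so ||u'||_L² = sqrt(6)*π/2.
Ratio ||u||_L² / ||u'||_L² = 1/(6*π).
Sharp Poincaré constant on H^1_0(0, 1/3) is C_P = L/π = 1/(3*π), achieved by sin(3*π·x).
This is the k = 2 harmonic; the ratio L/(kπ) is strictly less than C_P = L/π, consistent with the sharp inequality ||u||_L² ≤ C_P ||u'||_L².


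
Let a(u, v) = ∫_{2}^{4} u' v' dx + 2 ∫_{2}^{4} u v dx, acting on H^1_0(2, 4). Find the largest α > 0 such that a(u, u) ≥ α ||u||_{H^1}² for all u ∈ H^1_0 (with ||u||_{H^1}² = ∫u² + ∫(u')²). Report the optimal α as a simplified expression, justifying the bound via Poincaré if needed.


α = 1

Coercivity of a(·,·) on H^1_0(2, 4) means a(u, u) ≥ α ||u||_{H^1}² for every u ∈ H^1_0.
The interval has length L = 2, and Poincaré/coercivity depend only on L. Here a(u, u) = ∫(u')² + (2)·∫u².
Here c = 2 ≥ 1, so a(u,u) = ∫(u')² + c∫u² ≥ ∫(u')² + ∫u² = ||u||_{H^1}², i.e. α = 1 works. No larger α is possible: a(u,u) ≥ α||u||_{H^1}² means (1−α)∫(u')² ≥ (α−c)∫u², and for the modes u_n = sin(nπ(x−x₀)/L) (x₀ the left endpoint) one has ∫u_n²/∫(u_n')² = (L/(nπ))² → 0, so a(u_n,u_n)/||u_n||_{H^1}² → 1. Hence the optimal constant is α = 1.
Therefore α = 1.


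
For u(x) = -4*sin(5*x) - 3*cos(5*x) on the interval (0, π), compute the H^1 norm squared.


||u||_{H^1(0,π)}^2 = 325*π

u'(x) = 15*sin(5*x) - 20*cos(5*x).
Expand u² and (u')² and integrate term by term on (0, π), using: for integers n ≥ 1, ∫_0^π sin²(nx) dx = ∫_0^π cos²(nx) dx = π/2; for n ≠ n', ∫_0^π sin(nx)sin(n'x) dx = ∫_0^π cos(nx)cos(n'x) dx = 0; and by product-to-sum, ∫_0^π sin(nx)cos(n'x) dx = ½∫_0^π [sin((n+n')x) + sin((n−n')x)] dx, which is 0 when n+n' is even and 2n/(n²−n'²) when n+n' is odd (it need not vanish on (0, π)).
  u² squared terms: (-4)²·∫sin(5x)² dx = 16·π/2 = 8*π;  (-3)²·∫cos(5x)² dx = 9·π/2 = 9*π/2.
  u² cross terms: 2·(-4)·(-3)·∫sin(5x)·cos(5x) dx = 24·(0) = 0.
  So ∫_0^π u² dx = 8*π + 9*π/2 + 0 = 25*π/2.
  (u')² squared terms: (-20)²·∫cos(5x)² dx = 400·π/2 = 200*π;  (15)²·∫sin(5x)² dx = 225·π/2 = 225*π/2.
  (u')² cross terms: 2·(-20)·(15)·∫cos(5x)·sin(5x) dx = -600·(0) = 0.
  So ∫_0^π (u')² dx = 200*π + 225*π/2 + 0 = 625*π/2.
||u||_{H^1}^2 = (25*π/2) + (625*π/2) = 325*π.


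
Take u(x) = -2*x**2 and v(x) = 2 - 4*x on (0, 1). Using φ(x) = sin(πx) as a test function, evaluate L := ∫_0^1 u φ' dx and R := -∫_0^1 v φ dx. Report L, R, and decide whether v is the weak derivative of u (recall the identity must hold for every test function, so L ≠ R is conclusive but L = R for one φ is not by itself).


LHS = 4/π, RHS = 0. No, v is not the weak derivative of u.

u(x) = -2*x**2, classical derivative u'(x) = -4*x.
φ(x) = sin(πx), so φ'(x) = π*cos(π*x).
Note φ(0) = φ(1) = 0, so the boundary term u·φ vanishes.
LHS = ∫_0^1 u(x) φ'(x) dx = ∫_0^1 (-2*π*x^2*cos(π*x)) dx. Term by term:
  ∫_0^1 -2*π*x^2*cos(π*x) dx = 4/π.
So LHS = 4/π.
∫_0^1 v(x) φ(x) dx = ∫_0^1 (-4*x*sin(π*x) + 2*sin(π*x)) dx. Term by term:
  ∫_0^1 2*sin(π*x) dx = 4/π;  ∫_0^1 -4*x*sin(π*x) dx = -4/π.
Sum: 4/π − 4/π = 0.
So RHS = -∫_0^1 v(x) φ(x) dx = 0.
LHS − RHS = 4/π ≠ 0, so the identity fails.
(For a valid weak derivative the identity must hold for EVERY test function, in particular this one. The failure shows v is NOT the weak derivative of u.)
Correct weak derivative would be u'(x) = -4*x.


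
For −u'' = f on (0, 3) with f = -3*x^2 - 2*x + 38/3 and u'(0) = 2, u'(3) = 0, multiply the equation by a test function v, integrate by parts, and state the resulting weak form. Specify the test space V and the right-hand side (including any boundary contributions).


V = H^1(0, 3) (v unrestricted at boundary; u is determined up to an additive constant); weak form: ∫_0^3 u'v' dx = ∫_0^3 (-3*x^2 - 2*x + 38/3) v dx − 2·v(0) for all v ∈ V.

Multiply both sides by a test function v and integrate from 0 to 3:
  ∫_0^3 −u''(x) v(x) dx = ∫_0^3 f(x) v(x) dx.
Integrate the LHS by parts once:
  ∫_0^3 −u'' v dx = −[u'(x) v(x)]_0^3 + ∫_0^3 u'(x) v'(x) dx.
Thus ∫_0^3 u'(x) v'(x) dx = ∫_0^3 f(x) v(x) dx + [u'(x) v(x)]_0^3.
Choose V so that boundary terms are either known or forced to vanish.
u has inhomogeneous Neumann u'(0) = 2, u'(3) = 0. [u' v]_0^3 = (0)·v(3) − (2)·v(0) = − 2·v(0). Take V = H^1(0, 3); boundary term becomes part of RHS.
Weak formulation: find u (satisfying any essential BC) such that ∫_0^3 u'(x) v'(x) dx = ∫_0^3 f v dx − 2·v(0) for all v ∈ V (Neumann data are natural BCs: they enter the RHS as boundary terms).
Substituting f(x) = -3*x^2 - 2*x + 38/3, the right-hand side is ∫_0^3 (-3*x^2 - 2*x + 38/3) v dx − 2·v(0).
Compatibility check (pure Neumann): taking v ≡ 1 ∈ V gives 0 = ∫_0^3 f dx + (0) − (2), i.e. ∫_0^3 f dx must equal u'(0) − u'(3) = 2. Indeed ∫_0^3 (-3*x^2 - 2*x + 38/3) dx = 2, so the data are compatible. The solution is then unique only up to an additive constant (fix it e.g. by requiring ∫_0^3 u dx = 0).


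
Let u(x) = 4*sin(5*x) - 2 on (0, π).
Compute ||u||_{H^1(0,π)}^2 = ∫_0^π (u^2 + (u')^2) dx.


||u||_{H^1(0,π)}^2 = -32/5 + 212*π

u'(x) = 20*cos(5*x).
Expand u² and (u')² and integrate term by term on (0, π), using: for integers n ≥ 1, ∫_0^π sin²(nx) dx = ∫_0^π cos²(nx) dx = π/2; for n ≠ n', ∫_0^π sin(nx)sin(n'x) dx = ∫_0^π cos(nx)cos(n'x) dx = 0; and by product-to-sum, ∫_0^π sin(nx)cos(n'x) dx = ½∫_0^π [sin((n+n')x) + sin((n−n')x)] dx, which is 0 when n+n' is even and 2n/(n²−n'²) when n+n' is odd (it need not vanish on (0, π)). For the constant mode: ∫_0^π 1 dx = π, ∫_0^π cos(nx) dx = 0, ∫_0^π sin(nx) dx = (1−(−1)^n)/n.
  u² squared terms: (-2)²·∫1 dx = 4·π = 4*π;  (4)²·∫sin(5x)² dx = 16·π/2 = 8*π.
  u² cross terms: 2·(-2)·(4)·∫1·sin(5x) dx = -16·(2/5) = -32/5.
  So ∫_0^π u² dx = 4*π + 8*π − 32/5 = -32/5 + 12*π.
  (u')² squared terms: (20)²·∫cos(5x)² dx = 400·π/2 = 200*π.
  So ∫_0^π (u')² dx = 200*π.
||u||_{H^1}^2 = (-32/5 + 12*π) + (200*π) = -32/5 + 212*π.


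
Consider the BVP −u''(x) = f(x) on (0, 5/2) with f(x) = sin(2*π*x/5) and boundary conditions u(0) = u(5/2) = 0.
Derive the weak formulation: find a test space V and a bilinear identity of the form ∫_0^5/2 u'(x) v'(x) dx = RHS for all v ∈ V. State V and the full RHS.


V = H^1_0(0, 5/2) (so v(0) = v(5/2) = 0); weak form: ∫_0^5/2 u'v' dx = ∫_0^5/2 (sin(2*π*x/5)) v dx for all v ∈ V.

Multiply both sides by a test function v and integrate from 0 to 5/2:
  ∫_0^5/2 −u''(x) v(x) dx = ∫_0^5/2 f(x) v(x) dx.
Integrate the LHS by parts once:
  ∫_0^5/2 −u'' v dx = −[u'(x) v(x)]_0^5/2 + ∫_0^5/2 u'(x) v'(x) dx.
Thus ∫_0^5/2 u'(x) v'(x) dx = ∫_0^5/2 f(x) v(x) dx + [u'(x) v(x)]_0^5/2.
Choose V so that boundary terms are either known or forced to vanish.
u is Dirichlet: u(0) = u(5/2) = 0. Let V = H^1_0(0, 5/2); then v(0) = v(5/2) = 0, and [u' v]_0^5/2 = 0.
Weak formulation: find u (satisfying any essential BC) such that ∫_0^5/2 u'(x) v'(x) dx = ∫_0^5/2 f v dx for all v ∈ V.
Substituting f(x) = sin(2*π*x/5), the right-hand side is ∫_0^5/2 (sin(2*π*x/5)) v dx.


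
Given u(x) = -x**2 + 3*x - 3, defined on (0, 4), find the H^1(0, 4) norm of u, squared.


||u||_{H^1}^2 = 872/15

The H^1 norm (squared) on an interval (0, L) is
  ||u||_{H^1}^2 = ∫_0^L u(x)^2 dx + ∫_0^L u'(x)^2 dx.
Compute u'(x) = 3 - 2*x.
Then u(x)^2 = x**4 - 6*x**3 + 15*x**2 - 18*x + 9 and u'(x)^2 = 4*x**2 - 12*x + 9.
Integrate each monomial from 0 to 4 using ∫_0^4 c·x^n dx = c·4^(n+1)/(n+1):
  ∫_0^4 u(x)^2 dx = ∫_0^4 (x^4 - 6*x^3 + 15*x^2 - 18*x + 9) dx. Term by term:
    ∫_0^4 x^4 dx = 1024/5;  ∫_0^4 -6*x^3 dx = -384;  ∫_0^4 15*x^2 dx = 320;
    ∫_0^4 -18*x dx = -144;  ∫_0^4 9 dx = 36.
  Sum: 1024/5 − 384 + 320 − 144 + 36 = 164/5.
  ∫_0^4 u'(x)^2 dx = ∫_0^4 (4*x^2 - 12*x + 9) dx. Term by term:
    ∫_0^4 4*x^2 dx = 256/3;  ∫_0^4 -12*x dx = -96;  ∫_0^4 9 dx = 36.
  Sum: 256/3 − 96 + 36 = 76/3.
Adding: ||u||_{H^1}^2 = 164/5 + 76/3 = 872/15.


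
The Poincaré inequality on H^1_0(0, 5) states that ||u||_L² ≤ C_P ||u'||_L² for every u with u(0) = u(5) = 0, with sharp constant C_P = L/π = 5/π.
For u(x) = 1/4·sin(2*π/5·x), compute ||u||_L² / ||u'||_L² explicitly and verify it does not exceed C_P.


||u||_L² / ||u'||_L² = 5/(2*π) < C_P = 5/π.

u(x) = 1/4·sin(2*π/5·x), so u'(x) = π*cos(2*π*x/5)/10.
Writing u(x) = A·sin(kπx/L) with A = 1/4 and k = 2, use ∫_0^L sin²(kπx/L) dx = L/2 and ∫_0^L cos²(kπx/L) dx = L/2.
u² = 1/16·sin²(2*π/5·x) and (u')² = π^2/100·cos²(2*π/5·x), and each of sin², cos² integrates to L/2 = 5/2 over (0, 5).
∫_0^5 u² dx = 5/32, so ||u||_L² = sqrt(10)/8.
∫_0^5 (u')² dx = π^2/40, so ||u'||_L² = sqrt(10)*π/20.
Ratio ||u||_L² / ||u'||_L² = 5/(2*π).
Sharp Poincaré constant on H^1_0(0, 5) is C_P = L/π = 5/π, achieved by sin(π/5·x).
This is the k = 2 harmonic; the ratio L/(kπ) is strictly less than C_P = L/π, consistent with the sharp inequality ||u||_L² ≤ C_P ||u'||_L².


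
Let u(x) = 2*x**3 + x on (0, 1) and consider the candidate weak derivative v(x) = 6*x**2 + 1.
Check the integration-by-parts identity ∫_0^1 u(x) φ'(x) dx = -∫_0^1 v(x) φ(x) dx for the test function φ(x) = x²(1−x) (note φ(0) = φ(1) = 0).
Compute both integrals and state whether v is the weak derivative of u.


LHS = -17/60, RHS = -17/60. Yes, v = u' weakly.

u(x) = 2*x**3 + x, classical derivative u'(x) = 6*x**2 + 1.
φ(x) = x²(1−x), so φ'(x) = x*(2 - 3*x).
Note φ(0) = φ(1) = 0, so the boundary term u·φ vanishes.
LHS = ∫_0^1 u(x) φ'(x) dx = ∫_0^1 (-6*x^5 + 4*x^4 - 3*x^3 + 2*x^2) dx. Term by term:
  ∫_0^1 -6*x^5 dx = -1;  ∫_0^1 4*x^4 dx = 4/5;  ∫_0^1 -3*x^3 dx = -3/4;
  ∫_0^1 2*x^2 dx = 2/3.
Sum: -1 + 4/5 − 3/4 + 2/3 = -17/60.
So LHS = -17/60.
∫_0^1 v(x) φ(x) dx = ∫_0^1 (-6*x^5 + 6*x^4 - x^3 + x^2) dx. Term by term:
  ∫_0^1 -6*x^5 dx = -1;  ∫_0^1 6*x^4 dx = 6/5;  ∫_0^1 -x^3 dx = -1/4;
  ∫_0^1 x^2 dx = 1/3.
Sum: -1 + 6/5 − 1/4 + 1/3 = 17/60.
So RHS = -∫_0^1 v(x) φ(x) dx = -17/60.
LHS = RHS, so the identity holds for this test φ.
Moreover u is smooth here and v(x) = u'(x) = 6*x**2 + 1 pointwise, so the identity holds for every test function. Hence v is the weak derivative of u.


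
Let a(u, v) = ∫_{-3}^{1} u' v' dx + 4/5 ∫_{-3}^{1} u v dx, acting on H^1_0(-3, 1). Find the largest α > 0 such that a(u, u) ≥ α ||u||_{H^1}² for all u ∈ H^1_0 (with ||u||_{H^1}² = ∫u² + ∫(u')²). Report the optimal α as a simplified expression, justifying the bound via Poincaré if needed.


α = (π^2 + 64/5)/(π^2 + 16)

Coercivity of a(·,·) on H^1_0(-3, 1) means a(u, u) ≥ α ||u||_{H^1}² for every u ∈ H^1_0.
The interval has length L = 4, and Poincaré/coercivity depend only on L. Here a(u, u) = ∫(u')² + (4/5)·∫u².
Here 0 < c = 4/5 < 1. The condition a(u,u) ≥ α||u||_{H^1}² reads (1−α)∫(u')² ≥ (α−c)∫u². Any admissible α is ≤ 1 (rapidly oscillating u have ∫u²/∫(u')² → 0), and α = 1 would force 0 ≥ (1−c)∫u², impossible since c < 1; so 1−α > 0. By the sharp Poincaré inequality on H^1_0 of an interval of length L, ∫(u')² ≥ (π/L)²∫u² with equality for the first sine mode sin(π(x−x₀)/L) (x₀ the left endpoint), so the inequality holds for all u iff (1−α)(π/L)² ≥ α − c, i.e. α ≤ ((π/L)² + c)/((π/L)² + 1) = (1 + c(L/π)²)/(1 + (L/π)²). With (π/L)² = π^2/16 and c = 4/5, the largest admissible constant is α = ((π/L)² + c)/((π/L)² + 1).
Simplifying, α = (π^2 + 64/5)/(π^2 + 16).


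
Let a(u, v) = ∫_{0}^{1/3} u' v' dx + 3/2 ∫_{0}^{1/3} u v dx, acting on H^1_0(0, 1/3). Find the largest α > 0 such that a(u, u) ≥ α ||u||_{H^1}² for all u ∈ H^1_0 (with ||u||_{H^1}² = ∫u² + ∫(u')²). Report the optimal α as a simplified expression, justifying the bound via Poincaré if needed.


α = 1

Coercivity of a(·,·) on H^1_0(0, 1/3) means a(u, u) ≥ α ||u||_{H^1}² for every u ∈ H^1_0.
The interval has length L = 1/3, and Poincaré/coercivity depend only on L. Here a(u, u) = ∫(u')² + (3/2)·∫u².
Here c = 3/2 ≥ 1, so a(u,u) = ∫(u')² + c∫u² ≥ ∫(u')² + ∫u² = ||u||_{H^1}², i.e. α = 1 works. No larger α is possible: a(u,u) ≥ α||u||_{H^1}² means (1−α)∫(u')² ≥ (α−c)∫u², and for the modes u_n = sin(nπ(x−x₀)/L) (x₀ the left endpoint) one has ∫u_n²/∫(u_n')² = (L/(nπ))² → 0, so a(u_n,u_n)/||u_n||_{H^1}² → 1. Hence the optimal constant is α = 1.
Therefore α = 1.


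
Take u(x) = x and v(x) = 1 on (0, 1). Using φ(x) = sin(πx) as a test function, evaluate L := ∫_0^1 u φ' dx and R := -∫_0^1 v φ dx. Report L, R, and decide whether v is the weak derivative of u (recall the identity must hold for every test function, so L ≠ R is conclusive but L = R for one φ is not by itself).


LHS = -2/π, RHS = -2/π. Yes, v = u' weakly.

u(x) = x, classical derivative u'(x) = 1.
φ(x) = sin(πx), so φ'(x) = π*cos(π*x).
Note φ(0) = φ(1) = 0, so the boundary term u·φ vanishes.
LHS = ∫_0^1 u(x) φ'(x) dx = ∫_0^1 (π*x*cos(π*x)) dx. Term by term:
  ∫_0^1 π*x*cos(π*x) dx = -2/π.
So LHS = -2/π.
∫_0^1 v(x) φ(x) dx = ∫_0^1 (sin(π*x)) dx. Term by term:
  ∫_0^1 sin(π*x) dx = 2/π.
So RHS = -∫_0^1 v(x) φ(x) dx = -2/π.
LHS = RHS, so the identity holds for this test φ.
Moreover u is smooth here and v(x) = u'(x) = 1 pointwise, so the identity holds for every test function. Hence v is the weak derivative of u.


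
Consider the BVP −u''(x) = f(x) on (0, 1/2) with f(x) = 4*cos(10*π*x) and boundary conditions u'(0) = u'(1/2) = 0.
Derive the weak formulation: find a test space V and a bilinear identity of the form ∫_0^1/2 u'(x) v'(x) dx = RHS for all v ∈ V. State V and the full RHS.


V = H^1(0, 1/2) (no boundary constraint on v; u is determined up to an additive constant); weak form: ∫_0^1/2 u'v' dx = ∫_0^1/2 (4*cos(10*π*x)) v dx for all v ∈ V.

Multiply both sides by a test function v and integrate from 0 to 1/2:
  ∫_0^1/2 −u''(x) v(x) dx = ∫_0^1/2 f(x) v(x) dx.
Integrate the LHS by parts once:
  ∫_0^1/2 −u'' v dx = −[u'(x) v(x)]_0^1/2 + ∫_0^1/2 u'(x) v'(x) dx.
Thus ∫_0^1/2 u'(x) v'(x) dx = ∫_0^1/2 f(x) v(x) dx + [u'(x) v(x)]_0^1/2.
Choose V so that boundary terms are either known or forced to vanish.
u has homogeneous Neumann: u'(0) = u'(1/2) = 0. So [u' v]_0^1/2 = 0·v(1/2) − 0·v(0) = 0 for any v; take V = H^1(0, 1/2).
Weak formulation: find u (satisfying any essential BC) such that ∫_0^1/2 u'(x) v'(x) dx = ∫_0^1/2 f v dx for all v ∈ V (homogeneous Neumann, so boundary terms vanish).
Substituting f(x) = 4*cos(10*π*x), the right-hand side is ∫_0^1/2 (4*cos(10*π*x)) v dx.
Compatibility check (pure Neumann): taking v ≡ 1 ∈ V gives 0 = ∫_0^1/2 f dx + (0) − (0), i.e. ∫_0^1/2 f dx must equal u'(0) − u'(1/2) = 0. Indeed ∫_0^1/2 (4*cos(10*π*x)) dx = 0, so the data are compatible. The solution is then unique only up to an additive constant (fix it e.g. by requiring ∫_0^1/2 u dx = 0).


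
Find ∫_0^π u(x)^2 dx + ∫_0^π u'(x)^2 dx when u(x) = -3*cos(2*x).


||u||_{H^1(0,π)}^2 = 45*π/2

u'(x) = 6*sin(2*x).
Expand u² and (u')² and integrate term by term on (0, π), using: for integers n ≥ 1, ∫_0^π sin²(nx) dx = ∫_0^π cos²(nx) dx = π/2; for n ≠ n', ∫_0^π sin(nx)sin(n'x) dx = ∫_0^π cos(nx)cos(n'x) dx = 0; and by product-to-sum, ∫_0^π sin(nx)cos(n'x) dx = ½∫_0^π [sin((n+n')x) + sin((n−n')x)] dx, which is 0 when n+n' is even and 2n/(n²−n'²) when n+n' is odd (it need not vanish on (0, π)).
  u² squared terms: (-3)²·∫cos(2x)² dx = 9·π/2 = 9*π/2.
  So ∫_0^π u² dx = 9*π/2.
  (u')² squared terms: (6)²·∫sin(2x)² dx = 36·π/2 = 18*π.
  So ∫_0^π (u')² dx = 18*π.
||u||_{H^1}^2 = (9*π/2) + (18*π) = 45*π/2.


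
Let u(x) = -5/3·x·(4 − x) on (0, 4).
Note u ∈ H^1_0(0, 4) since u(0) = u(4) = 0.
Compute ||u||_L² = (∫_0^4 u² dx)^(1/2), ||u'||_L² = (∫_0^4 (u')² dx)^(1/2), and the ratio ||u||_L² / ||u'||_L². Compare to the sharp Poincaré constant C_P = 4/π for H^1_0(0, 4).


||u||_L² / ||u'||_L² = 2*sqrt(10)/5 < C_P = 4/π.

u(x) = -5/3·x·(4 − x), so u'(x) = 10*x/3 - 20/3.
u(x) = -5/3·x·(4 − x) vanishes at x = 0 and x = 4, so u ∈ H^1_0(0, 4). Differentiate via the product rule and integrate the resulting polynomials term by term.
  ∫_0^4 u² dx = ∫_0^4 (25*x^4/9 - 200*x^3/9 + 400*x^2/9) dx. Term by term:
    ∫_0^4 25*x^4/9 dx = 5120/9;  ∫_0^4 -200*x^3/9 dx = -12800/9;  ∫_0^4 400*x^2/9 dx = 25600/27.
  Sum: 5120/9 − 12800/9 + 25600/27 = 2560/27.
  ∫_0^4 (u')² dx = ∫_0^4 (100*x^2/9 - 400*x/9 + 400/9) dx. Term by term:
    ∫_0^4 100*x^2/9 dx = 6400/27;  ∫_0^4 -400*x/9 dx = -3200/9;  ∫_0^4 400/9 dx = 1600/9.
  Sum: 6400/27 − 3200/9 + 1600/9 = 1600/27.
∫_0^4 u² dx = 2560/27, so ||u||_L² = 16*sqrt(30)/9.
∫_0^4 (u')² dx = 1600/27, so ||u'||_L² = 40*sqrt(3)/9.
Ratio ||u||_L² / ||u'||_L² = 2*sqrt(10)/5.
Sharp Poincaré constant on H^1_0(0, 4) is C_P = L/π = 4/π, achieved by sin(π/4·x).
A polynomial bump cannot attain the sharp Poincaré constant (only the first sine eigenfunction does), so the ratio is strictly less than C_P, consistent with ||u||_L² ≤ C_P ||u'||_L².


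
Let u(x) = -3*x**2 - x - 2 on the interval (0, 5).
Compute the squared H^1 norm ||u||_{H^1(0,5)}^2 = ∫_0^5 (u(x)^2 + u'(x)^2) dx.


||u||_{H^1}^2 = 52975/6

The H^1 norm (squared) on an interval (0, L) is
  ||u||_{H^1}^2 = ∫_0^L u(x)^2 dx + ∫_0^L u'(x)^2 dx.
Compute u'(x) = -6*x - 1.
Then u(x)^2 = 9*x**4 + 6*x**3 + 13*x**2 + 4*x + 4 and u'(x)^2 = 36*x**2 + 12*x + 1.
Integrate each monomial from 0 to 5 using ∫_0^5 c·x^n dx = c·5^(n+1)/(n+1):
  ∫_0^5 u(x)^2 dx = ∫_0^5 (9*x^4 + 6*x^3 + 13*x^2 + 4*x + 4) dx. Term by term:
    ∫_0^5 9*x^4 dx = 5625;  ∫_0^5 6*x^3 dx = 1875/2;  ∫_0^5 13*x^2 dx = 1625/3;
    ∫_0^5 4*x dx = 50;  ∫_0^5 4 dx = 20.
  Sum: 5625 + 1875/2 + 1625/3 + 50 + 20 = 43045/6.
  ∫_0^5 u'(x)^2 dx = ∫_0^5 (36*x^2 + 12*x + 1) dx. Term by term:
    ∫_0^5 36*x^2 dx = 1500;  ∫_0^5 12*x dx = 150;  ∫_0^5 1 dx = 5.
  Sum: 1500 + 150 + 5 = 1655.
Adding: ||u||_{H^1}^2 = 43045/6 + 1655 = 52975/6.


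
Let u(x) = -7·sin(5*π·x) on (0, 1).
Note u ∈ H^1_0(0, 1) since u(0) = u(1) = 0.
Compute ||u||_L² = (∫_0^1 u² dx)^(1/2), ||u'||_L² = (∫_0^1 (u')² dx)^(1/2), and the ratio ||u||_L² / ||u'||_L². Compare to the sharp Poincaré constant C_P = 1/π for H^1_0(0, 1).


||u||_L² / ||u'||_L² = 1/(5*π) < C_P = 1/π.

u(x) = -7·sin(5*π·x), so u'(x) = -35*π*cos(5*π*x).
Writing u(x) = A·sin(kπx/L) with A = -7 and k = 5, use ∫_0^L sin²(kπx/L) dx = L/2 and ∫_0^L cos²(kπx/L) dx = L/2.
u² = 49·sin²(5*π·x) and (u')² = 1225*π^2·cos²(5*π·x), and each of sin², cos² integrates to L/2 = 1/2 over (0, 1).
∫_0^1 u² dx = 49/2, so ||u||_L² = 7*sqrt(2)/2.
∫_0^1 (u')² dx = 1225*π^2/2, so ||u'||_L² = 35*sqrt(2)*π/2.
Ratio ||u||_L² / ||u'||_L² = 1/(5*π).
Sharp Poincaré constant on H^1_0(0, 1) is C_P = L/π = 1/π, achieved by sin(π·x).
This is the k = 5 harmonic; the ratio L/(kπ) is strictly less than C_P = L/π, consistent with the sharp inequality ||u||_L² ≤ C_P ||u'||_L².


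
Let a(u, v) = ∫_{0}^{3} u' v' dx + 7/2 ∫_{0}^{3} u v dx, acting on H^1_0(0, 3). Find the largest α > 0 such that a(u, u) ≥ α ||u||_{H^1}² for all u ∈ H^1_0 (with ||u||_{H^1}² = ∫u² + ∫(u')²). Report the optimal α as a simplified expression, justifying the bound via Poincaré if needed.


α = 1

Coercivity of a(·,·) on H^1_0(0, 3) means a(u, u) ≥ α ||u||_{H^1}² for every u ∈ H^1_0.
The interval has length L = 3, and Poincaré/coercivity depend only on L. Here a(u, u) = ∫(u')² + (7/2)·∫u².
Here c = 7/2 ≥ 1, so a(u,u) = ∫(u')² + c∫u² ≥ ∫(u')² + ∫u² = ||u||_{H^1}², i.e. α = 1 works. No larger α is possible: a(u,u) ≥ α||u||_{H^1}² means (1−α)∫(u')² ≥ (α−c)∫u², and for the modes u_n = sin(nπ(x−x₀)/L) (x₀ the left endpoint) one has ∫u_n²/∫(u_n')² = (L/(nπ))² → 0, so a(u_n,u_n)/||u_n||_{H^1}² → 1. Hence the optimal constant is α = 1.
Therefore α = 1.


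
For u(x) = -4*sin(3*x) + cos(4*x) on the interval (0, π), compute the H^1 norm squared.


||u||_{H^1(0,π)}^2 = 816/7 + 177*π/2

u'(x) = -4*sin(4*x) - 12*cos(3*x).
Expand u² and (u')² and integrate term by term on (0, π), using: for integers n ≥ 1, ∫_0^π sin²(nx) dx = ∫_0^π cos²(nx) dx = π/2; for n ≠ n', ∫_0^π sin(nx)sin(n'x) dx = ∫_0^π cos(nx)cos(n'x) dx = 0; and by product-to-sum, ∫_0^π sin(nx)cos(n'x) dx = ½∫_0^π [sin((n+n')x) + sin((n−n')x)] dx, which is 0 when n+n' is even and 2n/(n²−n'²) when n+n' is odd (it need not vanish on (0, π)).
  u² squared terms: (-4)²·∫sin(3x)² dx = 16·π/2 = 8*π;  (1)²·∫cos(4x)² dx = 1·π/2 = π/2.
  u² cross terms: 2·(-4)·(1)·∫sin(3x)·cos(4x) dx = -8·(-6/7) = 48/7.
  So ∫_0^π u² dx = 8*π + π/2 + 48/7 = 48/7 + 17*π/2.
  (u')² squared terms: (-12)²·∫cos(3x)² dx = 144·π/2 = 72*π;  (-4)²·∫sin(4x)² dx = 16·π/2 = 8*π.
  (u')² cross terms: 2·(-12)·(-4)·∫cos(3x)·sin(4x) dx = 96·(8/7) = 768/7.
  So ∫_0^π (u')² dx = 72*π + 8*π + 768/7 = 768/7 + 80*π.
||u||_{H^1}^2 = (48/7 + 17*π/2) + (768/7 + 80*π) = 816/7 + 177*π/2.


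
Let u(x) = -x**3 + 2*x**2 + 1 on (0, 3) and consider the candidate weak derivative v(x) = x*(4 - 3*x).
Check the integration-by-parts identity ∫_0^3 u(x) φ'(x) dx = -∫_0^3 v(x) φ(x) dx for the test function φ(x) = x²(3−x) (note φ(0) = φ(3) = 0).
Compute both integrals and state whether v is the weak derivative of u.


LHS = 243/10, RHS = 243/10. Yes, v = u' weakly.

u(x) = -x**3 + 2*x**2 + 1, classical derivative u'(x) = -3*x**2 + 4*x.
φ(x) = x²(3−x), so φ'(x) = 3*x*(2 - x).
Note φ(0) = φ(3) = 0, so the boundary term u·φ vanishes.
LHS = ∫_0^3 u(x) φ'(x) dx = ∫_0^3 (3*x^5 - 12*x^4 + 12*x^3 - 3*x^2 + 6*x) dx. Term by term:
  ∫_0^3 3*x^5 dx = 729/2;  ∫_0^3 -12*x^4 dx = -2916/5;  ∫_0^3 12*x^3 dx = 243;
  ∫_0^3 -3*x^2 dx = -27;  ∫_0^3 6*x dx = 27.
Sum: 729/2 − 2916/5 + 243 − 27 + 27 = 243/10.
So LHS = 243/10.
∫_0^3 v(x) φ(x) dx = ∫_0^3 (3*x^5 - 13*x^4 + 12*x^3) dx. Term by term:
  ∫_0^3 3*x^5 dx = 729/2;  ∫_0^3 -13*x^4 dx = -3159/5;  ∫_0^3 12*x^3 dx = 243.
Sum: 729/2 − 3159/5 + 243 = -243/10.
So RHS = -∫_0^3 v(x) φ(x) dx = 243/10.
LHS = RHS, so the identity holds for this test φ.
Moreover u is smooth here and v(x) = u'(x) = -3*x**2 + 4*x pointwise, so the identity holds for every test function. Hence v is the weak derivative of u.


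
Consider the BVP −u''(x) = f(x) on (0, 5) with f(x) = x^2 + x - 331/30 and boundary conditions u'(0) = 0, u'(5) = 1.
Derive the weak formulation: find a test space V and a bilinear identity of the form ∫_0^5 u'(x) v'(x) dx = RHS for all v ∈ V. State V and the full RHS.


V = H^1(0, 5) (v unrestricted at boundary; u is determined up to an additive constant); weak form: ∫_0^5 u'v' dx = ∫_0^5 (x^2 + x - 331/30) v dx + v(5) for all v ∈ V.

Multiply both sides by a test function v and integrate from 0 to 5:
  ∫_0^5 −u''(x) v(x) dx = ∫_0^5 f(x) v(x) dx.
Integrate the LHS by parts once:
  ∫_0^5 −u'' v dx = −[u'(x) v(x)]_0^5 + ∫_0^5 u'(x) v'(x) dx.
Thus ∫_0^5 u'(x) v'(x) dx = ∫_0^5 f(x) v(x) dx + [u'(x) v(x)]_0^5.
Choose V so that boundary terms are either known or forced to vanish.
u has inhomogeneous Neumann u'(0) = 0, u'(5) = 1. [u' v]_0^5 = (1)·v(5) − (0)·v(0) = v(5). Take V = H^1(0, 5); boundary term becomes part of RHS.
Weak formulation: find u (satisfying any essential BC) such that ∫_0^5 u'(x) v'(x) dx = ∫_0^5 f v dx + v(5) for all v ∈ V (Neumann data are natural BCs: they enter the RHS as boundary terms).
Substituting f(x) = x^2 + x - 331/30, the right-hand side is ∫_0^5 (x^2 + x - 331/30) v dx + v(5).
Compatibility check (pure Neumann): taking v ≡ 1 ∈ V gives 0 = ∫_0^5 f dx + (1) − (0), i.e. ∫_0^5 f dx must equal u'(0) − u'(5) = -1. Indeed ∫_0^5 (x^2 + x - 331/30) dx = -1, so the data are compatible. The solution is then unique only up to an additive constant (fix it e.g. by requiring ∫_0^5 u dx = 0).


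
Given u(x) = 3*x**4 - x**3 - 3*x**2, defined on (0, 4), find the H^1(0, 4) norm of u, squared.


||u||_{H^1}^2 = 15485952/35

The H^1 norm (squared) on an interval (0, L) is
  ||u||_{H^1}^2 = ∫_0^L u(x)^2 dx + ∫_0^L u'(x)^2 dx.
Compute u'(x) = 12*x**3 - 3*x**2 - 6*x.
Then u(x)^2 = 9*x**8 - 6*x**7 - 17*x**6 + 6*x**5 + 9*x**4 and u'(x)^2 = 144*x**6 - 72*x**5 - 135*x**4 + 36*x**3 + 36*x**2.
Integrate each monomial from 0 to 4 using ∫_0^4 c·x^n dx = c·4^(n+1)/(n+1):
  ∫_0^4 u(x)^2 dx = ∫_0^4 (9*x^8 - 6*x^7 - 17*x^6 + 6*x^5 + 9*x^4) dx. Term by term:
    ∫_0^4 9*x^8 dx = 262144;  ∫_0^4 -6*x^7 dx = -49152;  ∫_0^4 -17*x^6 dx = -278528/7;
    ∫_0^4 6*x^5 dx = 4096;  ∫_0^4 9*x^4 dx = 9216/5.
  Sum: 262144 − 49152 − 278528/7 + 4096 + 9216/5 = 6269952/35.
  ∫_0^4 u'(x)^2 dx = ∫_0^4 (144*x^6 - 72*x^5 - 135*x^4 + 36*x^3 + 36*x^2) dx. Term by term:
    ∫_0^4 144*x^6 dx = 2359296/7;  ∫_0^4 -72*x^5 dx = -49152;  ∫_0^4 -135*x^4 dx = -27648;
    ∫_0^4 36*x^3 dx = 2304;  ∫_0^4 36*x^2 dx = 768.
  Sum: 2359296/7 − 49152 − 27648 + 2304 + 768 = 1843200/7.
Adding: ||u||_{H^1}^2 = 6269952/35 + 1843200/7 = 15485952/35.


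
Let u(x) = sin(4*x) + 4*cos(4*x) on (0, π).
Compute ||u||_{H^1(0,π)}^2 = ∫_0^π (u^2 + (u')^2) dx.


||u||_{H^1(0,π)}^2 = 289*π/2

u'(x) = -16*sin(4*x) + 4*cos(4*x).
Expand u² and (u')² and integrate term by term on (0, π), using: for integers n ≥ 1, ∫_0^π sin²(nx) dx = ∫_0^π cos²(nx) dx = π/2; for n ≠ n', ∫_0^π sin(nx)sin(n'x) dx = ∫_0^π cos(nx)cos(n'x) dx = 0; and by product-to-sum, ∫_0^π sin(nx)cos(n'x) dx = ½∫_0^π [sin((n+n')x) + sin((n−n')x)] dx, which is 0 when n+n' is even and 2n/(n²−n'²) when n+n' is odd (it need not vanish on (0, π)).
  u² squared terms: (4)²·∫cos(4x)² dx = 16·π/2 = 8*π;  (1)²·∫sin(4x)² dx = 1·π/2 = π/2.
  u² cross terms: 2·(4)·(1)·∫cos(4x)·sin(4x) dx = 8·(0) = 0.
  So ∫_0^π u² dx = 8*π + π/2 + 0 = 17*π/2.
  (u')² squared terms: (-16)²·∫sin(4x)² dx = 256·π/2 = 128*π;  (4)²·∫cos(4x)² dx = 16·π/2 = 8*π.
  (u')² cross terms: 2·(-16)·(4)·∫sin(4x)·cos(4x) dx = -128·(0) = 0.
  So ∫_0^π (u')² dx = 128*π + 8*π + 0 = 136*π.
||u||_{H^1}^2 = (17*π/2) + (136*π) = 289*π/2.


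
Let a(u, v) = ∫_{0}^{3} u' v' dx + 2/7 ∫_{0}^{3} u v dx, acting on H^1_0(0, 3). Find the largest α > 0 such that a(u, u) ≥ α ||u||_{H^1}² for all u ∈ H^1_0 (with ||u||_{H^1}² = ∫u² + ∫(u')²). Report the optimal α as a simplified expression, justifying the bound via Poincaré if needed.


α = (18/7 + π^2)/(9 + π^2)

Coercivity of a(·,·) on H^1_0(0, 3) means a(u, u) ≥ α ||u||_{H^1}² for every u ∈ H^1_0.
The interval has length L = 3, and Poincaré/coercivity depend only on L. Here a(u, u) = ∫(u')² + (2/7)·∫u².
Here 0 < c = 2/7 < 1. The condition a(u,u) ≥ α||u||_{H^1}² reads (1−α)∫(u')² ≥ (α−c)∫u². Any admissible α is ≤ 1 (rapidly oscillating u have ∫u²/∫(u')² → 0), and α = 1 would force 0 ≥ (1−c)∫u², impossible since c < 1; so 1−α > 0. By the sharp Poincaré inequality on H^1_0 of an interval of length L, ∫(u')² ≥ (π/L)²∫u² with equality for the first sine mode sin(π(x−x₀)/L) (x₀ the left endpoint), so the inequality holds for all u iff (1−α)(π/L)² ≥ α − c, i.e. α ≤ ((π/L)² + c)/((π/L)² + 1) = (1 + c(L/π)²)/(1 + (L/π)²). With (π/L)² = π^2/9 and c = 2/7, the largest admissible constant is α = ((π/L)² + c)/((π/L)² + 1).
Simplifying, α = (18/7 + π^2)/(9 + π^2).


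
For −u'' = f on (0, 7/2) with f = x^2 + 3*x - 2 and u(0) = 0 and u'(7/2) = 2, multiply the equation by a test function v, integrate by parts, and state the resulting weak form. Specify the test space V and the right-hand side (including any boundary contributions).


V = {v ∈ H^1(0, 7/2) : v(0) = 0} (test functions vanish at x = 0 where u is specified); weak form: ∫_0^7/2 u'v' dx = ∫_0^7/2 (x^2 + 3*x - 2) v dx + 2·v(7/2) for all v ∈ V.

Multiply both sides by a test function v and integrate from 0 to 7/2:
  ∫_0^7/2 −u''(x) v(x) dx = ∫_0^7/2 f(x) v(x) dx.
Integrate the LHS by parts once:
  ∫_0^7/2 −u'' v dx = −[u'(x) v(x)]_0^7/2 + ∫_0^7/2 u'(x) v'(x) dx.
Thus ∫_0^7/2 u'(x) v'(x) dx = ∫_0^7/2 f(x) v(x) dx + [u'(x) v(x)]_0^7/2.
Choose V so that boundary terms are either known or forced to vanish.
Mixed BC: u(0) = 0 (Dirichlet) and u'(7/2) = 2 (Neumann). Define V = {v ∈ H^1(0, 7/2) : v(0) = 0}. Then [u' v]_0^7/2 = u'(7/2)·v(7/2) − u'(0)·0 = 2·v(7/2).
Weak formulation: find u (satisfying any essential BC) such that ∫_0^7/2 u'(x) v'(x) dx = ∫_0^7/2 f v dx + 2·v(7/2) for all v ∈ V (Dirichlet at 0 absorbed into V; Neumann datum at x = 7/2 contributes the boundary term).
Substituting f(x) = x^2 + 3*x - 2, the right-hand side is ∫_0^7/2 (x^2 + 3*x - 2) v dx + 2·v(7/2).


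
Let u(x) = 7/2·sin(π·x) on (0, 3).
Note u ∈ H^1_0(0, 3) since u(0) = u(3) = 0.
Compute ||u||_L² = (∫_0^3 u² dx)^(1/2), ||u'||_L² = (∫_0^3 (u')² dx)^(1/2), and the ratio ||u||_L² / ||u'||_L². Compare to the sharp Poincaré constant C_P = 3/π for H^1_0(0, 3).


||u||_L² / ||u'||_L² = 1/π < C_P = 3/π.

u(x) = 7/2·sin(π·x), so u'(x) = 7*π*cos(π*x)/2.
Writing u(x) = A·sin(kπx/L) with A = 7/2 and k = 3, use ∫_0^L sin²(kπx/L) dx = L/2 and ∫_0^L cos²(kπx/L) dx = L/2.
u² = 49/4·sin²(π·x) and (u')² = 49*π^2/4·cos²(π·x), and each of sin², cos² integrates to L/2 = 3/2 over (0, 3).
∫_0^3 u² dx = 147/8, so ||u||_L² = 7*sqrt(6)/4.
∫_0^3 (u')² dx = 147*π^2/8, so ||u'||_L² = 7*sqrt(6)*π/4.
Ratio ||u||_L² / ||u'||_L² = 1/π.
Sharp Poincaré constant on H^1_0(0, 3) is C_P = L/π = 3/π, achieved by sin(π/3·x).
This is the k = 3 harmonic; the ratio L/(kπ) is strictly less than C_P = L/π, consistent with the sharp inequality ||u||_L² ≤ C_P ||u'||_L².


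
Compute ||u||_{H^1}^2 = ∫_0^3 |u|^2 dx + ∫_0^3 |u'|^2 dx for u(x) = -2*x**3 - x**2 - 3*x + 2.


||u||_{H^1}^2 = 350463/70

The H^1 norm (squared) on an interval (0, L) is
  ||u||_{H^1}^2 = ∫_0^L u(x)^2 dx + ∫_0^L u'(x)^2 dx.
Compute u'(x) = -6*x**2 - 2*x - 3.
Then u(x)^2 = 4*x**6 + 4*x**5 + 13*x**4 - 2*x**3 + 5*x**2 - 12*x + 4 and u'(x)^2 = 36*x**4 + 24*x**3 + 40*x**2 + 12*x + 9.
Integrate each monomial from 0 to 3 using ∫_0^3 c·x^n dx = c·3^(n+1)/(n+1):
  ∫_0^3 u(x)^2 dx = ∫_0^3 (4*x^6 + 4*x^5 + 13*x^4 - 2*x^3 + 5*x^2 - 12*x + 4) dx. Term by term:
    ∫_0^3 4*x^6 dx = 8748/7;  ∫_0^3 4*x^5 dx = 486;  ∫_0^3 13*x^4 dx = 3159/5;
    ∫_0^3 -2*x^3 dx = -81/2;  ∫_0^3 5*x^2 dx = 45;  ∫_0^3 -12*x dx = -54;
    ∫_0^3 4 dx = 12.
  Sum: 8748/7 + 486 + 3159/5 − 81/2 + 45 − 54 + 12 = 163101/70.
  ∫_0^3 u'(x)^2 dx = ∫_0^3 (36*x^4 + 24*x^3 + 40*x^2 + 12*x + 9) dx. Term by term:
    ∫_0^3 36*x^4 dx = 8748/5;  ∫_0^3 24*x^3 dx = 486;  ∫_0^3 40*x^2 dx = 360;
    ∫_0^3 12*x dx = 54;  ∫_0^3 9 dx = 27.
  Sum: 8748/5 + 486 + 360 + 54 + 27 = 13383/5.
Adding: ||u||_{H^1}^2 = 163101/70 + 13383/5 = 350463/70.


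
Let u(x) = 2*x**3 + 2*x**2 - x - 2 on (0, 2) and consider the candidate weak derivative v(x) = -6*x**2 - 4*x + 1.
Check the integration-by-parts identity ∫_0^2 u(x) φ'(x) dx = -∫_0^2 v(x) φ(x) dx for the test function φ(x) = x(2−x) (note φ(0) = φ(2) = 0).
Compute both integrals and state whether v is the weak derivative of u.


LHS = -68/5, RHS = 68/5. No, v is not the weak derivative of u.

u(x) = 2*x**3 + 2*x**2 - x - 2, classical derivative u'(x) = 6*x**2 + 4*x - 1.
φ(x) = x(2−x), so φ'(x) = 2 - 2*x.
Note φ(0) = φ(2) = 0, so the boundary term u·φ vanishes.
LHS = ∫_0^2 u(x) φ'(x) dx = ∫_0^2 (-4*x^4 + 6*x^2 + 2*x - 4) dx. Term by term:
  ∫_0^2 -4*x^4 dx = -128/5;  ∫_0^2 6*x^2 dx = 16;  ∫_0^2 2*x dx = 4;
  ∫_0^2 -4 dx = -8.
Sum: -128/5 + 16 + 4 − 8 = -68/5.
So LHS = -68/5.
∫_0^2 v(x) φ(x) dx = ∫_0^2 (6*x^4 - 8*x^3 - 9*x^2 + 2*x) dx. Term by term:
  ∫_0^2 6*x^4 dx = 192/5;  ∫_0^2 -8*x^3 dx = -32;  ∫_0^2 -9*x^2 dx = -24;
  ∫_0^2 2*x dx = 4.
Sum: 192/5 − 32 − 24 + 4 = -68/5.
So RHS = -∫_0^2 v(x) φ(x) dx = 68/5.
LHS − RHS = -136/5 ≠ 0, so the identity fails.
(For a valid weak derivative the identity must hold for EVERY test function, in particular this one. The failure shows v is NOT the weak derivative of u.)
Correct weak derivative would be u'(x) = 6*x**2 + 4*x - 1.


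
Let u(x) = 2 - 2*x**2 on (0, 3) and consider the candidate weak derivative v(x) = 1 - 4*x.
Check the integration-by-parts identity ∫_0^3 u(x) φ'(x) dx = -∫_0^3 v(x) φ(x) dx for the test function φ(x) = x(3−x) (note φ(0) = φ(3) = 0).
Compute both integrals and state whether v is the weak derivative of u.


LHS = 27, RHS = 45/2. No, v is not the weak derivative of u.

u(x) = 2 - 2*x**2, classical derivative u'(x) = -4*x.
φ(x) = x(3−x), so φ'(x) = 3 - 2*x.
Note φ(0) = φ(3) = 0, so the boundary term u·φ vanishes.
LHS = ∫_0^3 u(x) φ'(x) dx = ∫_0^3 (4*x^3 - 6*x^2 - 4*x + 6) dx. Term by term:
  ∫_0^3 4*x^3 dx = 81;  ∫_0^3 -6*x^2 dx = -54;  ∫_0^3 -4*x dx = -18;
  ∫_0^3 6 dx = 18.
Sum: 81 − 54 − 18 + 18 = 27.
So LHS = 27.
∫_0^3 v(x) φ(x) dx = ∫_0^3 (4*x^3 - 13*x^2 + 3*x) dx. Term by term:
  ∫_0^3 4*x^3 dx = 81;  ∫_0^3 -13*x^2 dx = -117;  ∫_0^3 3*x dx = 27/2.
Sum: 81 − 117 + 27/2 = -45/2.
So RHS = -∫_0^3 v(x) φ(x) dx = 45/2.
LHS − RHS = 9/2 ≠ 0, so the identity fails.
(For a valid weak derivative the identity must hold for EVERY test function, in particular this one. The failure shows v is NOT the weak derivative of u.)
Correct weak derivative would be u'(x) = -4*x.


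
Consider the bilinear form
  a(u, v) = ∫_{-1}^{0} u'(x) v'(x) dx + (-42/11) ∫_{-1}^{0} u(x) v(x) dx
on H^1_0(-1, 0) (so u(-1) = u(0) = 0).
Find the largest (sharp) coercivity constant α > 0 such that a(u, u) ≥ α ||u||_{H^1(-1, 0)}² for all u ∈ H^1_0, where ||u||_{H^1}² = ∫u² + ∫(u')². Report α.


α = (-42/11 + π^2)/(1 + π^2)

Coercivity of a(·,·) on H^1_0(-1, 0) means a(u, u) ≥ α ||u||_{H^1}² for every u ∈ H^1_0.
The interval has length L = 1, and Poincaré/coercivity depend only on L. Here a(u, u) = ∫(u')² + (-42/11)·∫u².
Here c = -42/11 < 0 with |c| < (π/L)² = π^2, so coercivity still holds. The condition a(u,u) ≥ α||u||_{H^1}² reads (1−α)∫(u')² ≥ (α−c)∫u². Any admissible α is ≤ 1 (rapidly oscillating u have ∫u²/∫(u')² → 0), and α = 1 would force 0 ≥ (1−c)∫u², impossible since c < 1; so 1−α > 0. By the sharp Poincaré inequality on H^1_0 of an interval of length L, ∫(u')² ≥ (π/L)²∫u² with equality for the first sine mode sin(π(x−x₀)/L) (x₀ the left endpoint), so the inequality holds for all u iff (1−α)(π/L)² ≥ α − c, i.e. α ≤ ((π/L)² + c)/((π/L)² + 1) = (1 + c(L/π)²)/(1 + (L/π)²). (Direct route, valid since c ≤ 0: Poincaré gives c∫u² ≥ c(L/π)²∫(u')², so a(u,u) ≥ (1 + c(L/π)²)∫(u')², while ||u||_{H^1}² ≤ (1 + (L/π)²)∫(u')²; dividing yields the same α.) With (π/L)² = π^2 and c = -42/11, the largest admissible constant is α = ((π/L)² + c)/((π/L)² + 1).
Simplifying, α = (-42/11 + π^2)/(1 + π^2).


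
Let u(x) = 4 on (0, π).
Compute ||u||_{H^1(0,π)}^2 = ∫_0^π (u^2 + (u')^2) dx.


||u||_{H^1(0,π)}^2 = 16*π

u'(x) = 0.
Expand u² and (u')² and integrate term by term on (0, π), using: for integers n ≥ 1, ∫_0^π sin²(nx) dx = ∫_0^π cos²(nx) dx = π/2; for n ≠ n', ∫_0^π sin(nx)sin(n'x) dx = ∫_0^π cos(nx)cos(n'x) dx = 0; and by product-to-sum, ∫_0^π sin(nx)cos(n'x) dx = ½∫_0^π [sin((n+n')x) + sin((n−n')x)] dx, which is 0 when n+n' is even and 2n/(n²−n'²) when n+n' is odd (it need not vanish on (0, π)). For the constant mode: ∫_0^π 1 dx = π, ∫_0^π cos(nx) dx = 0, ∫_0^π sin(nx) dx = (1−(−1)^n)/n.
  u² squared terms: (4)²·∫1 dx = 16·π = 16*π.
  So ∫_0^π u² dx = 16*π.
  u' ≡ 0, so ∫_0^π (u')² dx = 0.
||u||_{H^1}^2 = (16*π) + (0) = 16*π.
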